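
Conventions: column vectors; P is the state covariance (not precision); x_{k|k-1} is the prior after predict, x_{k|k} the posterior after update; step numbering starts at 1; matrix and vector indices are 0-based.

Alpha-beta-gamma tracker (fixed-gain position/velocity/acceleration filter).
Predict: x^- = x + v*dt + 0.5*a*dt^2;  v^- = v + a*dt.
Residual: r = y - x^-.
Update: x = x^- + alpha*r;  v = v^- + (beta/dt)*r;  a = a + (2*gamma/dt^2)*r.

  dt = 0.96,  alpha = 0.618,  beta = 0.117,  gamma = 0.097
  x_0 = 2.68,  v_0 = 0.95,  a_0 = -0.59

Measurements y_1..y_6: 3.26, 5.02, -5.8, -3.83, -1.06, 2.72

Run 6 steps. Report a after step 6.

step 1: x_pred=3.3201  r=-0.0601  x^+=3.2830  v^+=0.3763  a^+=-0.6027
step 2: x_pred=3.3665  r=1.6535  x^+=4.3884  v^+=-0.0008  a^+=-0.2546
step 3: x_pred=4.2703  r=-10.0703  x^+=-1.9531  v^+=-1.4725  a^+=-2.3744
step 4: x_pred=-4.4609  r=0.6309  x^+=-4.0710  v^+=-3.6750  a^+=-2.2416
step 5: x_pred=-8.6320  r=7.5720  x^+=-3.9525  v^+=-4.9042  a^+=-0.6477
step 6: x_pred=-8.9590  r=11.6790  x^+=-1.7414  v^+=-4.1026  a^+=1.8108

a_post = 1.8108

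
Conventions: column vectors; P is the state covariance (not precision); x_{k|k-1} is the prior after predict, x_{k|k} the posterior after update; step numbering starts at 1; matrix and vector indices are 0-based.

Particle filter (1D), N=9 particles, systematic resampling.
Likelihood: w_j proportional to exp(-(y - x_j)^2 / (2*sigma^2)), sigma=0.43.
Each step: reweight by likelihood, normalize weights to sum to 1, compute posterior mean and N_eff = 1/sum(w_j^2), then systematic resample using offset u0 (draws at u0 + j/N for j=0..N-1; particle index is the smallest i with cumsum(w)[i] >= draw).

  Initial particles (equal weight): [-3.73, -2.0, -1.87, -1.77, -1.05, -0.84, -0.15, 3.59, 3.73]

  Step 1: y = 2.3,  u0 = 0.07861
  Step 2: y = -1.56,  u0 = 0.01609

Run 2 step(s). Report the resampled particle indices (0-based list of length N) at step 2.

resampled_idx = [0, 0, 1, 2, 2, 3, 4, 4, 5]

step 1: w=[0.0000, 0.0000, 0.0000, 0.0000, 0.0000, 0.0000, 0.0000, 0.7369, 0.2631]  mean=3.6268  Neff=1.6334  idx=[7, 7, 7, 7, 7, 7, 8, 8, 8]
step 2: w=[0.1651, 0.1651, 0.1651, 0.1651, 0.1651, 0.1651, 0.0032, 0.0032, 0.0032]  mean=3.5913  Neff=6.1147  idx=[0, 0, 1, 2, 2, 3, 4, 4, 5]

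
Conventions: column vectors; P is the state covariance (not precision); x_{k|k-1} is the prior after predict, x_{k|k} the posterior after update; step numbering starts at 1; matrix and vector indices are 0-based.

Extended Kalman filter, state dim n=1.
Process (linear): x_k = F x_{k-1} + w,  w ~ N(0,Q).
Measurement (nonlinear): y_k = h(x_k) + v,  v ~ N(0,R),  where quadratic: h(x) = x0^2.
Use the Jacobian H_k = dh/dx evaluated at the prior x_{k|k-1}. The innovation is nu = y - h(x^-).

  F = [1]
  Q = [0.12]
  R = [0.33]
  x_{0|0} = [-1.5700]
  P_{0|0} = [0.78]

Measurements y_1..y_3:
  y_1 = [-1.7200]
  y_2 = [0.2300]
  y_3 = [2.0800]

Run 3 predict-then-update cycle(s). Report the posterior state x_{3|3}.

step 1: x^-=[-1.5700]  P^-=[0.9000]  H_jac=[-3.1400]  S=[9.2036]  K=[-0.3071]  nu=[-4.1849]  x^+=[-0.2850]  P^+=[0.0323]
step 2: x^-=[-0.2850]  P^-=[0.1523]  H_jac=[-0.5700]  S=[0.3795]  K=[-0.2287]  nu=[0.1488]  x^+=[-0.3190]  P^+=[0.1324]
step 3: x^-=[-0.3190]  P^-=[0.2524]  H_jac=[-0.6381]  S=[0.4328]  K=[-0.3722]  nu=[1.9782]  x^+=[-1.0553]  P^+=[0.1925]

x_post = [-1.0553]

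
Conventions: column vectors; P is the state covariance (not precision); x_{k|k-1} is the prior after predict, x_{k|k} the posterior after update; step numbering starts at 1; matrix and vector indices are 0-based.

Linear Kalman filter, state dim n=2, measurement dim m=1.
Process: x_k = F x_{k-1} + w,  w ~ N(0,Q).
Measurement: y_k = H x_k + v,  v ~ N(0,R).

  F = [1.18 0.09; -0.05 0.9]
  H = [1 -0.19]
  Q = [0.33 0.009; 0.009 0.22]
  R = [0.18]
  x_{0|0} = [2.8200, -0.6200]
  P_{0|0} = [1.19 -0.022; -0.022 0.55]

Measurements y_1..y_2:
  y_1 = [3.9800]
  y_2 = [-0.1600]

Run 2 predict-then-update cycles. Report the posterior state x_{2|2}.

x_post = [0.7679, -1.0325]

step 1: x^-=[3.2718, -0.6990]  P^-=[1.9867 -0.0399; -0.0399 0.6705]  S=[2.2061]  K=[0.9040; -0.0758]  nu=[0.5754]  x^+=[3.7920, -0.7426]  P^+=[0.1839 0.1113; 0.1113 0.6578]
step 2: x^-=[4.4077, -0.8580]  P^-=[0.6150 0.1692; 0.1692 0.7432]  S=[0.7575]  K=[0.7694; 0.0369]  nu=[-4.7307]  x^+=[0.7679, -1.0325]  P^+=[0.1665 0.1477; 0.1477 0.7422]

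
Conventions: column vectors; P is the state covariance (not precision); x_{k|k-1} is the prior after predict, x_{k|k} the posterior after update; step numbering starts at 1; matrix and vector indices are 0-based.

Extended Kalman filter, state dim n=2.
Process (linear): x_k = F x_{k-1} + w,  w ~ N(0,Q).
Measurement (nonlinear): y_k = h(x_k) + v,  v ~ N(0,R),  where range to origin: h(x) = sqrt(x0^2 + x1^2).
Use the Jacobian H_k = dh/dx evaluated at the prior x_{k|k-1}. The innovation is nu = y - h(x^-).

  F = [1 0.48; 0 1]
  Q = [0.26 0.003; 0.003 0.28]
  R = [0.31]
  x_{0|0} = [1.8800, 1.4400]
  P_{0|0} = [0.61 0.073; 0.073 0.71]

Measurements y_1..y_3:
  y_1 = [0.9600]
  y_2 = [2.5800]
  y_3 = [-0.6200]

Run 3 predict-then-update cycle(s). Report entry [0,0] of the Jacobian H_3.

H_jac[0,0] = 0.9434

step 1: x^-=[2.5712, 1.4400]  P^-=[1.1037 0.4168; 0.4168 0.9900]  H_jac=[0.8725 0.4886]  S=[1.7419]  K=[0.6697; 0.4865]  nu=[-1.9870]  x^+=[1.2405, 0.4734]  P^+=[0.3224 -0.1507; -0.1507 0.5778]
step 2: x^-=[1.4677, 0.4734]  P^-=[0.5708 0.1296; 0.1296 0.8578]  H_jac=[0.9517 0.3070]  S=[0.9836]  K=[0.5928; 0.3931]  nu=[1.0378]  x^+=[2.0829, 0.8814]  P^+=[0.2252 -0.0996; -0.0996 0.7058]
step 3: x^-=[2.5060, 0.8814]  P^-=[0.5522 0.2422; 0.2422 0.9858]  H_jac=[0.9434 0.3318]  S=[1.0615]  K=[0.5664; 0.5233]  nu=[-3.2764]  x^+=[0.6501, -0.8333]  P^+=[0.2116 -0.0725; -0.0725 0.6950]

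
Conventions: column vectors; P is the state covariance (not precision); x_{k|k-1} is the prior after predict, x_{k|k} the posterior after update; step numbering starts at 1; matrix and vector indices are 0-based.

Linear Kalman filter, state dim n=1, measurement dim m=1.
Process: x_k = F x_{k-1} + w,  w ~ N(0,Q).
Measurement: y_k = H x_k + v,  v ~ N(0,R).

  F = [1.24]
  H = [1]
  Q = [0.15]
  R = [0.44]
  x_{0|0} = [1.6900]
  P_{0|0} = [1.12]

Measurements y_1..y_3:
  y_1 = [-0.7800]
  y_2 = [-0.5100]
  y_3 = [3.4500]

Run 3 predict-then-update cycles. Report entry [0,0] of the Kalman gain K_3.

K[0,0] = 0.5622

step 1: x^-=[2.0956]  P^-=[1.8721]  S=[2.3121]  K=[0.8097]  nu=[-2.8756]  x^+=[-0.2328]  P^+=[0.3563]
step 2: x^-=[-0.2886]  P^-=[0.6978]  S=[1.1378]  K=[0.6133]  nu=[-0.2214]  x^+=[-0.4244]  P^+=[0.2698]
step 3: x^-=[-0.5262]  P^-=[0.5649]  S=[1.0049]  K=[0.5622]  nu=[3.9762]  x^+=[1.7090]  P^+=[0.2473]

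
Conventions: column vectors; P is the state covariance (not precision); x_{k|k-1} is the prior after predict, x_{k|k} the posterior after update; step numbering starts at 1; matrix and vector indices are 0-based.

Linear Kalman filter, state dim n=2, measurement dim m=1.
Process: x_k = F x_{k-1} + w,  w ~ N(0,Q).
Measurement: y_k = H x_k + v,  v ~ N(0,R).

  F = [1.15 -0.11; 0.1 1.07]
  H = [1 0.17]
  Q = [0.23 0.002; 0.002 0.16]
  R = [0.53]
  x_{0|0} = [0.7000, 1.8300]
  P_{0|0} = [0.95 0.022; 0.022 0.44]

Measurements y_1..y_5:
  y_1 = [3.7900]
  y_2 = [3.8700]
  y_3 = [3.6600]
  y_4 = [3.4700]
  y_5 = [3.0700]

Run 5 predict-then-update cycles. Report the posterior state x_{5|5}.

step 1: x^-=[0.6037, 2.0281]  P^-=[1.4861 0.0863; 0.0863 0.6780]  S=[2.0651]  K=[0.7268; 0.0976]  nu=[2.8415]  x^+=[2.6688, 2.3054]  P^+=[0.3954 -0.0602; -0.0602 0.6583]
step 2: x^-=[2.8155, 2.7337]  P^-=[0.7761 -0.1034; -0.1034 0.9048]  S=[1.2971]  K=[0.5848; 0.0389]  nu=[0.5898]  x^+=[3.1604, 2.7566]  P^+=[0.3325 -0.1329; -0.1329 0.9028]
step 3: x^-=[3.3312, 3.2656]  P^-=[0.7143 -0.2281; -0.2281 1.1685]  S=[1.2005]  K=[0.5627; -0.0245]  nu=[-0.2264]  x^+=[3.2038, 3.2712]  P^+=[0.3342 -0.2115; -0.2115 1.1678]
step 4: x^-=[3.3246, 3.8205]  P^-=[0.7396 -0.3550; -0.3550 1.4551]  S=[1.1910]  K=[0.5703; -0.0903]  nu=[-0.5041]  x^+=[3.0371, 3.8661]  P^+=[0.3522 -0.2936; -0.2936 1.4454]
step 5: x^-=[3.0674, 4.4404]  P^-=[0.7875 -0.4856; -0.4856 1.7555]  S=[1.2032]  K=[0.5859; -0.1556]  nu=[-0.7523]  x^+=[2.6266, 4.5574]  P^+=[0.3745 -0.3759; -0.3759 1.7263]

x_post = [2.6266, 4.5574]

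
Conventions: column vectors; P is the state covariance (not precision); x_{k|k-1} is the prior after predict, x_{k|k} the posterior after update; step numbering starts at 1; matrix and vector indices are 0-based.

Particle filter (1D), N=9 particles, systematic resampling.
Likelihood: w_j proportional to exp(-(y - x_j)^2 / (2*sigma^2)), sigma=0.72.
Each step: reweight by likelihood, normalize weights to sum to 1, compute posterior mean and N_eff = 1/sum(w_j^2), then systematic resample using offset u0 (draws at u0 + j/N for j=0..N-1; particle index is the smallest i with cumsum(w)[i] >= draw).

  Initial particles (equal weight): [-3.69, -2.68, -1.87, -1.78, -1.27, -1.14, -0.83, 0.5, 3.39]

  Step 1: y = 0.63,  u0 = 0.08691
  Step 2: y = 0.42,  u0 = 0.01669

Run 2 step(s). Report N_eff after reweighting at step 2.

N_eff = 8.3999

step 1: w=[0.0000, 0.0000, 0.0020, 0.0031, 0.0257, 0.0407, 0.1068, 0.8212, 0.0005]  mean=0.2355  Neff=1.4533  idx=[6, 7, 7, 7, 7, 7, 7, 7, 7]
step 2: w=[0.0271, 0.1216, 0.1216, 0.1216, 0.1216, 0.1216, 0.1216, 0.1216, 0.1216]  mean=0.4639  Neff=8.3999  idx=[0, 1, 2, 3, 4, 5, 6, 7, 8]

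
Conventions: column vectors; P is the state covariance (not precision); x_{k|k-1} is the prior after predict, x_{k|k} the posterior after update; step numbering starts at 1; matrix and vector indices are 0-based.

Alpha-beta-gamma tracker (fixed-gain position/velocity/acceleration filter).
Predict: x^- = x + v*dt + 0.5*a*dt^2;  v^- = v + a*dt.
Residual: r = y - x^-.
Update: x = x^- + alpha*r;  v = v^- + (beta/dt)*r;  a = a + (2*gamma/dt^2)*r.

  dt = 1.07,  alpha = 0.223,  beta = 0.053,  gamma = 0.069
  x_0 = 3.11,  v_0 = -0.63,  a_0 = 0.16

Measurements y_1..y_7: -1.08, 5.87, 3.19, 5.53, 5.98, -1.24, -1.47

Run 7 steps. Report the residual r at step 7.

resid = -9.3756

step 1: x_pred=2.5275  r=-3.6075  x^+=1.7230  v^+=-0.6375  a^+=-0.2748
step 2: x_pred=0.8836  r=4.9864  x^+=1.9956  v^+=-0.6846  a^+=0.3262
step 3: x_pred=1.4498  r=1.7402  x^+=1.8379  v^+=-0.2493  a^+=0.5360
step 4: x_pred=1.8779  r=3.6521  x^+=2.6923  v^+=0.5051  a^+=0.9762
step 5: x_pred=3.7915  r=2.1885  x^+=4.2796  v^+=1.6579  a^+=1.2400
step 6: x_pred=6.7634  r=-8.0034  x^+=4.9786  v^+=2.5883  a^+=0.2753
step 7: x_pred=7.9056  r=-9.3756  x^+=5.8149  v^+=2.4184  a^+=-0.8548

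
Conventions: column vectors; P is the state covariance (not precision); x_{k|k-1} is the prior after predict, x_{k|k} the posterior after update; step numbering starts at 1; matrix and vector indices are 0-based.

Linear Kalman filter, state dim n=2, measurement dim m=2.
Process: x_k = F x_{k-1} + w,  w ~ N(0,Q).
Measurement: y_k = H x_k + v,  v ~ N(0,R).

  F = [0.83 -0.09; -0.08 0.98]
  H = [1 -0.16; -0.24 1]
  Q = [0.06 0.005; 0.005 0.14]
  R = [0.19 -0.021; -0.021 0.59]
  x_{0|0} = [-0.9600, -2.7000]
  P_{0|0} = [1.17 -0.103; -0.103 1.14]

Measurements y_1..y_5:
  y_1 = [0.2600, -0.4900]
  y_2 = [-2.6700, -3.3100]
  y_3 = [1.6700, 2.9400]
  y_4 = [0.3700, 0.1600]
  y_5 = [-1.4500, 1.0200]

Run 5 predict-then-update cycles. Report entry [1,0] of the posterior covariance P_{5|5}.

P_post[1,0] = 0.0128

step 1: x^-=[-0.5538, -2.5692]  P^-=[0.8906 -0.2578; -0.2578 1.2585]  S=[1.1953 -0.7038; -0.7038 2.0235]  K=[0.8078 0.0479; 0.0001 0.6525]  nu=[0.4027, 1.9463]  x^+=[-0.1352, -1.2991]  P^+=[0.1605 0.0498; 0.0498 0.3970]
step 2: x^-=[0.0047, -1.2623]  P^-=[0.1663 0.0002; 0.0002 0.5144]  S=[0.3694 -0.1430; -0.1430 1.1139]  K=[0.4591 0.0233; -0.0457 0.4559]  nu=[-2.8767, -2.0465]  x^+=[-1.3637, -2.0638]  P^+=[0.0909 0.0259; 0.0259 0.2762]
step 3: x^-=[-0.9462, -1.9134]  P^-=[0.1210 -0.0041; -0.0041 0.4018]  S=[0.3226 -0.1186; -0.1186 1.0007]  K=[0.3815 0.0121; -0.0670 0.3945]  nu=[2.3100, 4.6264]  x^+=[-0.0089, -0.2430]  P^+=[0.0750 0.0171; 0.0171 0.2383]
step 4: x^-=[0.0144, -0.2374]  P^-=[0.1110 -0.0070; -0.0070 0.3666]  S=[0.3126 -0.1135; -0.1135 0.9664]  K=[0.3615 0.0077; -0.0747 0.3724]  nu=[0.3176, 0.4009]  x^+=[0.1323, -0.1119]  P^+=[0.0707 0.0139; 0.0139 0.2246]
step 5: x^-=[0.1199, -0.1202]  P^-=[0.1085 -0.0081; -0.0081 0.3540]  S=[0.3101 -0.1121; -0.1121 0.9541]  K=[0.3561 0.0061; -0.0772 0.3640]  nu=[-1.5891, 1.1690]  x^+=[-0.4390, 0.4279]  P^+=[0.0696 0.0128; 0.0128 0.2194]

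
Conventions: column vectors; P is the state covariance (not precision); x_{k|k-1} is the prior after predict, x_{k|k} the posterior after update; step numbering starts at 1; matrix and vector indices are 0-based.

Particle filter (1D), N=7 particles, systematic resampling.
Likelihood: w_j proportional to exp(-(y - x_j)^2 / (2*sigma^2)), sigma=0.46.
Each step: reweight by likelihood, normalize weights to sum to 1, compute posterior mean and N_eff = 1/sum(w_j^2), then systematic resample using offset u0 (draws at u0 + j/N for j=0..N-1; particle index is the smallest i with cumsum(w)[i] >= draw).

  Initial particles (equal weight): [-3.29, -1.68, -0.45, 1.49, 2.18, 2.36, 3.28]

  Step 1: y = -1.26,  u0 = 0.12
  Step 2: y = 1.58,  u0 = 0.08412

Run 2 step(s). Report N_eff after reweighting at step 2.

step 1: w=[0.0001, 0.7564, 0.2435, 0.0000, 0.0000, 0.0000, 0.0000]  mean=-1.3806  Neff=1.5836  idx=[1, 1, 1, 1, 1, 2, 2]
step 2: w=[0.0000, 0.0000, 0.0000, 0.0000, 0.0000, 0.5000, 0.5000]  mean=-0.4500  Neff=2.0000  idx=[5, 5, 5, 6, 6, 6, 6]

N_eff = 2.0000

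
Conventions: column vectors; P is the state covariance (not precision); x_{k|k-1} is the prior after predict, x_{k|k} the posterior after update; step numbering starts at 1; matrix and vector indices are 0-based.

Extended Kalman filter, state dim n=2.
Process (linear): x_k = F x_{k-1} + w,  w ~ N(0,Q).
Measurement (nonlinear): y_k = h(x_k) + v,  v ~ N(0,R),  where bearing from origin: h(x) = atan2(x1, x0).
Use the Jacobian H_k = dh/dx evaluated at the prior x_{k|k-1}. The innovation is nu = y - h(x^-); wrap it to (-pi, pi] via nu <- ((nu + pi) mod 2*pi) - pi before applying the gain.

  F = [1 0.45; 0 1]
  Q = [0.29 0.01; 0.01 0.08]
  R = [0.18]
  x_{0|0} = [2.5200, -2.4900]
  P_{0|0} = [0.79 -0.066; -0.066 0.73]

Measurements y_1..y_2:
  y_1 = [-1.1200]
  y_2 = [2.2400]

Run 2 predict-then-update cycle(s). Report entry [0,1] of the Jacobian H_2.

H_jac[0,1] = 0.0293

step 1: x^-=[1.3995, -2.4900]  P^-=[1.1684 0.2725; 0.2725 0.8100]  H_jac=[0.3052 0.1715]  S=[0.3412]  K=[1.1821; 0.6510]  nu=[-0.0612]  x^+=[1.3271, -2.5299]  P^+=[0.6916 0.0099; 0.0099 0.6654]
step 2: x^-=[0.1887, -2.5299]  P^-=[1.1253 0.3194; 0.3194 0.7454]  H_jac=[0.3931 0.0293]  S=[0.3619]  K=[1.2482; 0.4073]  nu=[-2.5468]  x^+=[-2.9903, -3.5672]  P^+=[0.5615 0.1354; 0.1354 0.6854]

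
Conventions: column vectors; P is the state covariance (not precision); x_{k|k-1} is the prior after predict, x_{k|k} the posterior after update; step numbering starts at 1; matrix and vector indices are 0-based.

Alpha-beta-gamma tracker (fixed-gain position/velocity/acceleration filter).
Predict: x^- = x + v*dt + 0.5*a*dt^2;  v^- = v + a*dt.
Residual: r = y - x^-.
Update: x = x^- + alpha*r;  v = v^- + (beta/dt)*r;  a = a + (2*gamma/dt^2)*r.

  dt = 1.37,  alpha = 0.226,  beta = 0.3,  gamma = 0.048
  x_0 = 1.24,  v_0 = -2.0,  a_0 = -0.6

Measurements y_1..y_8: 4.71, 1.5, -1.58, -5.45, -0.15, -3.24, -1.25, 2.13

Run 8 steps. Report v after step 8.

step 1: x_pred=-2.0631  r=6.7731  x^+=-0.5324  v^+=-1.3388  a^+=-0.2536
step 2: x_pred=-2.6045  r=4.1045  x^+=-1.6769  v^+=-0.7874  a^+=-0.0436
step 3: x_pred=-2.7966  r=1.2166  x^+=-2.5217  v^+=-0.5808  a^+=0.0186
step 4: x_pred=-3.2999  r=-2.1501  x^+=-3.7858  v^+=-1.0261  a^+=-0.0914
step 5: x_pred=-5.2774  r=5.1274  x^+=-4.1186  v^+=-0.0285  a^+=0.1709
step 6: x_pred=-3.9973  r=0.7573  x^+=-3.8262  v^+=0.3714  a^+=0.2096
step 7: x_pred=-3.1206  r=1.8706  x^+=-2.6979  v^+=1.0682  a^+=0.3053
step 8: x_pred=-0.9479  r=3.0779  x^+=-0.2523  v^+=2.1605  a^+=0.4627

v_post = 2.1605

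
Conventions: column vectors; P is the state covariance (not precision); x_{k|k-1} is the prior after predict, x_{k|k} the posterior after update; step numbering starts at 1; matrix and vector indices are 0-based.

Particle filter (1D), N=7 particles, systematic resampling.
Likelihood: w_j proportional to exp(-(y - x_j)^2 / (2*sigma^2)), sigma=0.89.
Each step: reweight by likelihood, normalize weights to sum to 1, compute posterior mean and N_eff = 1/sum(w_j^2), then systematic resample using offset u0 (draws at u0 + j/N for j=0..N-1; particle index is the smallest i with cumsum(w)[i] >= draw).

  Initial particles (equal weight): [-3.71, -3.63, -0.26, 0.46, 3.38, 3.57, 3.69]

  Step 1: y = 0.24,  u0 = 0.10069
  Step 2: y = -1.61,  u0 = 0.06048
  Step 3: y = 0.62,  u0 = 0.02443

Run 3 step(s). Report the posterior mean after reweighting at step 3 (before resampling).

post_mean = -0.1081

step 1: w=[0.0000, 0.0000, 0.4673, 0.5307, 0.0011, 0.0005, 0.0003]  mean=0.1289  Neff=1.9998  idx=[2, 2, 2, 3, 3, 3, 3]
step 2: w=[0.2601, 0.2601, 0.2601, 0.0550, 0.0550, 0.0550, 0.0550]  mean=-0.1017  Neff=4.6518  idx=[0, 0, 1, 1, 2, 2, 5]
step 3: w=[0.1315, 0.1315, 0.1315, 0.1315, 0.1315, 0.1315, 0.2110]  mean=-0.1081  Neff=6.7445  idx=[0, 1, 2, 3, 4, 5, 6]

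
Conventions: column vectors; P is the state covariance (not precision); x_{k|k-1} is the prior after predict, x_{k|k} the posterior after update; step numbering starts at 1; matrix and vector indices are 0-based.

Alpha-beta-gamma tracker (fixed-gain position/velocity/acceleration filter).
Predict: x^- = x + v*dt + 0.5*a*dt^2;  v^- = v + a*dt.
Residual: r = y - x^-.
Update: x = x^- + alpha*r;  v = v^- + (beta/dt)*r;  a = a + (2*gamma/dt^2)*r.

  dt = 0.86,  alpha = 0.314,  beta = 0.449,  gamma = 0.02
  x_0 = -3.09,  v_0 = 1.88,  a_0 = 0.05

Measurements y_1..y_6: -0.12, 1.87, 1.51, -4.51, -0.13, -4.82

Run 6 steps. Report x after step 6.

step 1: x_pred=-1.4547  r=1.3347  x^+=-1.0356  v^+=2.6198  a^+=0.1222
step 2: x_pred=1.2626  r=0.6074  x^+=1.4533  v^+=3.0420  a^+=0.1550
step 3: x_pred=4.1268  r=-2.6168  x^+=3.3051  v^+=1.8091  a^+=0.0135
step 4: x_pred=4.8660  r=-9.3760  x^+=1.9219  v^+=-3.0744  a^+=-0.4936
step 5: x_pred=-0.9046  r=0.7746  x^+=-0.6614  v^+=-3.0945  a^+=-0.4517
step 6: x_pred=-3.4896  r=-1.3304  x^+=-3.9074  v^+=-4.1775  a^+=-0.5236

x_post = -3.9074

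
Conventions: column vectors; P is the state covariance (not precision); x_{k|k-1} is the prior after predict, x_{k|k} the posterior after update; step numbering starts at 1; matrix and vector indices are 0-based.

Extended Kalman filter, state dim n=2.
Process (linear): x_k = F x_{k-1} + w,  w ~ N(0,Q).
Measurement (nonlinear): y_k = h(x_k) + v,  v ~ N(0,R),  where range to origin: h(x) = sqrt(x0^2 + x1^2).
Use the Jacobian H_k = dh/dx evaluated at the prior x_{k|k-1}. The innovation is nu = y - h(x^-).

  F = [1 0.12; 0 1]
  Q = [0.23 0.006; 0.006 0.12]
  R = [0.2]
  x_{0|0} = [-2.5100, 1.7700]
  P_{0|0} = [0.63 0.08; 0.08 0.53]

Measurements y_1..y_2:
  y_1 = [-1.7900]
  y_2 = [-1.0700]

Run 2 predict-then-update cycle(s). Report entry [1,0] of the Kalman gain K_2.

K[1,0] = 0.4882

step 1: x^-=[-2.2976, 1.7700]  P^-=[0.8868 0.1496; 0.1496 0.6500]  H_jac=[-0.7922 0.6103]  S=[0.8540]  K=[-0.7158; 0.3257]  nu=[-4.6903]  x^+=[1.0595, 0.2422]  P^+=[0.4493 0.3487; 0.3487 0.5594]
step 2: x^-=[1.0886, 0.2422]  P^-=[0.7711 0.4218; 0.4218 0.6794]  H_jac=[0.9761 0.2172]  S=[1.1456]  K=[0.7370; 0.4882]  nu=[-2.1852]  x^+=[-0.5219, -0.8247]  P^+=[0.1489 0.0096; 0.0096 0.4063]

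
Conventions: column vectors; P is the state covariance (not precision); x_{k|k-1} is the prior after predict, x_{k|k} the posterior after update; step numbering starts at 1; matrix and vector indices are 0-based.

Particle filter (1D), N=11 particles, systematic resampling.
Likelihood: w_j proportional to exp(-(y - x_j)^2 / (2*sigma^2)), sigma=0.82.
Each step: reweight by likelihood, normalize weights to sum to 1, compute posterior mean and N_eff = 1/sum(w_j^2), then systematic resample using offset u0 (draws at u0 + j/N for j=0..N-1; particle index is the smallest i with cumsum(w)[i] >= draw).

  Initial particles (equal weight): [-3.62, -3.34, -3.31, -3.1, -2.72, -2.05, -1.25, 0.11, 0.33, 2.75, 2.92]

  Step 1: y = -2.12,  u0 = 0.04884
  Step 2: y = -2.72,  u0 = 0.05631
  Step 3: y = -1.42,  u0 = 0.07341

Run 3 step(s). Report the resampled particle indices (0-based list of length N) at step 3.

step 1: w=[0.0504, 0.0888, 0.0937, 0.1315, 0.2055, 0.2675, 0.1529, 0.0067, 0.0031, 0.0000, 0.0000]  mean=-2.4933  Neff=5.7566  idx=[0, 2, 2, 3, 4, 4, 5, 5, 5, 6, 6]
step 2: w=[0.0726, 0.1024, 0.1024, 0.1191, 0.1326, 0.1326, 0.0950, 0.0950, 0.0950, 0.0266, 0.0266]  mean=-2.6823  Neff=9.6053  idx=[0, 1, 2, 3, 4, 4, 5, 6, 7, 8, 9]
step 3: w=[0.0063, 0.0161, 0.0161, 0.0281, 0.0653, 0.0653, 0.0653, 0.1709, 0.1709, 0.1709, 0.2247]  mean=-2.0816  Neff=6.5683  idx=[4, 5, 6, 7, 8, 8, 9, 9, 10, 10, 10]

resampled_idx = [4, 5, 6, 7, 8, 8, 9, 9, 10, 10, 10]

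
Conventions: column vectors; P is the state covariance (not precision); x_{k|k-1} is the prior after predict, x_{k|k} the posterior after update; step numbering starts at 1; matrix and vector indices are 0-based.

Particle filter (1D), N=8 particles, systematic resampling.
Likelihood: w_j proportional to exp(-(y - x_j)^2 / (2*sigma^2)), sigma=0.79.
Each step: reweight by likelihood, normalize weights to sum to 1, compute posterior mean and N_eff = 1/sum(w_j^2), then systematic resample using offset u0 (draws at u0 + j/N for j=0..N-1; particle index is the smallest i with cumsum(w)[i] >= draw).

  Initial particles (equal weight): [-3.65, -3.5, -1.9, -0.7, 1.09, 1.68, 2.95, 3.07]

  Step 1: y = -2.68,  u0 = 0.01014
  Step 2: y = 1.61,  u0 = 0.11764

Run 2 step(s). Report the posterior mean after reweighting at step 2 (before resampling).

post_mean = -1.9000

step 1: w=[0.2749, 0.3409, 0.3589, 0.0253, 0.0000, 0.0000, 0.0000, 0.0000]  mean=-2.8963  Neff=3.1129  idx=[0, 0, 0, 1, 1, 2, 2, 2]
step 2: w=[0.0000, 0.0000, 0.0000, 0.0000, 0.0000, 0.3333, 0.3333, 0.3333]  mean=-1.9000  Neff=3.0001  idx=[5, 5, 6, 6, 6, 7, 7, 7]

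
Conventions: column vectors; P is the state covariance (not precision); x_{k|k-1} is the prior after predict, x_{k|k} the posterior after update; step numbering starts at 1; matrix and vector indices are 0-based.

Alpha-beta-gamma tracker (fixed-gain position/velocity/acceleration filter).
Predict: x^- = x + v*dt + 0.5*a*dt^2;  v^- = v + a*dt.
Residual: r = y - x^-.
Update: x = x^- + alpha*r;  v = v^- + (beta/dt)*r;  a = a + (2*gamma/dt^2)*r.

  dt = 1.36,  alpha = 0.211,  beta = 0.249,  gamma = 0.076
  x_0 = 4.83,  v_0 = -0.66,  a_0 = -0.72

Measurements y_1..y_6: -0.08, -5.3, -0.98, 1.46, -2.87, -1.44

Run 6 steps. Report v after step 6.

v_post = 4.0175

step 1: x_pred=3.2665  r=-3.3465  x^+=2.5604  v^+=-2.2519  a^+=-0.9950
step 2: x_pred=-1.4224  r=-3.8776  x^+=-2.2406  v^+=-4.3151  a^+=-1.3137
step 3: x_pred=-9.3240  r=8.3440  x^+=-7.5634  v^+=-4.5740  a^+=-0.6280
step 4: x_pred=-14.3648  r=15.8248  x^+=-11.0258  v^+=-2.5307  a^+=0.6725
step 5: x_pred=-13.8456  r=10.9756  x^+=-11.5298  v^+=0.3934  a^+=1.5745
step 6: x_pred=-9.5387  r=8.0987  x^+=-7.8299  v^+=4.0175  a^+=2.2400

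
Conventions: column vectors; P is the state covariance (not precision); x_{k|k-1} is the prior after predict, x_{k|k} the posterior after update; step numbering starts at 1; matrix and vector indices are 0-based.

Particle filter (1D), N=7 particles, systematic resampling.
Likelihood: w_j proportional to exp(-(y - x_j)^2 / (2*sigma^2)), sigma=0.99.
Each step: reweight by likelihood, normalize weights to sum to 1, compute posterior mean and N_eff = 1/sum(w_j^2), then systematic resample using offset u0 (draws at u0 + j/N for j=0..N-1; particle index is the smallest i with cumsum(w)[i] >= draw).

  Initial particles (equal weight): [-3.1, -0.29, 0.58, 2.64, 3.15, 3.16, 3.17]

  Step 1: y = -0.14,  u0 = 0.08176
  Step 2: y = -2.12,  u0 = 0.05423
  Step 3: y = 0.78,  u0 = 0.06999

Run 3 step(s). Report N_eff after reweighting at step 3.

step 1: w=[0.0064, 0.5496, 0.4268, 0.0108, 0.0022, 0.0021, 0.0021]  mean=0.1173  Neff=2.0644  idx=[1, 1, 1, 1, 2, 2, 2]
step 2: w=[0.2272, 0.2272, 0.2272, 0.2272, 0.0304, 0.0304, 0.0304]  mean=-0.2106  Neff=4.7795  idx=[0, 0, 1, 2, 2, 3, 4]
step 3: w=[0.1289, 0.1289, 0.1289, 0.1289, 0.1289, 0.1289, 0.2265]  mean=-0.0929  Neff=6.6215  idx=[0, 1, 2, 3, 4, 6, 6]

N_eff = 6.6215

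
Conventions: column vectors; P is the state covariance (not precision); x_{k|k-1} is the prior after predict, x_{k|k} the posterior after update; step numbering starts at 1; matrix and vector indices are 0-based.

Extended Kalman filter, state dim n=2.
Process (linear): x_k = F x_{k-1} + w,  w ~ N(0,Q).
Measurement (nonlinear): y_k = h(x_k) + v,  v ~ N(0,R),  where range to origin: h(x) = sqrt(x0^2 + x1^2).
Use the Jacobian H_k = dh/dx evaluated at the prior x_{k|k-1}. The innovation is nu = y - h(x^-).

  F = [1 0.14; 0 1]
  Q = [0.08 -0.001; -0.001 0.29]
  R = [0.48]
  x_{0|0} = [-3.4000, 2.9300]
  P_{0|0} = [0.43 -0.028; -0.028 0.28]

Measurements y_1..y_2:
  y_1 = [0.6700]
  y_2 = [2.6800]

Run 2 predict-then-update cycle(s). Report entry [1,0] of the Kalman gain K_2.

K[1,0] = 0.4082

step 1: x^-=[-2.9898, 2.9300]  P^-=[0.5076 0.0102; 0.0102 0.5700]  H_jac=[-0.7142 0.6999]  S=[1.0080]  K=[-0.3526; 0.3886]  nu=[-3.5161]  x^+=[-1.7500, 1.5637]  P^+=[0.3823 0.1483; 0.1483 0.4178]
step 2: x^-=[-1.5310, 1.5637]  P^-=[0.5120 0.2058; 0.2058 0.7078]  H_jac=[-0.6996 0.7145]  S=[0.8862]  K=[-0.2383; 0.4082]  nu=[0.4915]  x^+=[-1.6482, 1.7644]  P^+=[0.4617 0.2920; 0.2920 0.5601]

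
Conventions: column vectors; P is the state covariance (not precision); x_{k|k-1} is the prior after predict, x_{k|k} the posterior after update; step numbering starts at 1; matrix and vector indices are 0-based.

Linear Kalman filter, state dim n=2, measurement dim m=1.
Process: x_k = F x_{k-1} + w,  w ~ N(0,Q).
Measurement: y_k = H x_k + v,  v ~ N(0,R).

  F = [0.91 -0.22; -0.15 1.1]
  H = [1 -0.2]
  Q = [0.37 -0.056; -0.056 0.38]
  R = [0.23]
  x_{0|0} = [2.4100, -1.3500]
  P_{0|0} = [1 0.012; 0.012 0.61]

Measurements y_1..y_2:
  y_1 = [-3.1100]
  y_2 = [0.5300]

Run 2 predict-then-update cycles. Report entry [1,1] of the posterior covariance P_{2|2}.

P_post[1,1] = 1.2227

step 1: x^-=[2.4901, -1.8465]  P^-=[1.2228 -0.3277; -0.3277 1.1366]  S=[1.6294]  K=[0.7907; -0.3406]  nu=[-5.9694]  x^+=[-2.2300, 0.1870]  P^+=[0.2041 0.1112; 0.1112 0.9476]
step 2: x^-=[-2.0704, 0.5402]  P^-=[0.5404 -0.1982; -0.1982 1.4945]  S=[0.9094]  K=[0.6378; -0.5466]  nu=[2.7084]  x^+=[-0.3430, -0.9403]  P^+=[0.1705 0.1188; 0.1188 1.2227]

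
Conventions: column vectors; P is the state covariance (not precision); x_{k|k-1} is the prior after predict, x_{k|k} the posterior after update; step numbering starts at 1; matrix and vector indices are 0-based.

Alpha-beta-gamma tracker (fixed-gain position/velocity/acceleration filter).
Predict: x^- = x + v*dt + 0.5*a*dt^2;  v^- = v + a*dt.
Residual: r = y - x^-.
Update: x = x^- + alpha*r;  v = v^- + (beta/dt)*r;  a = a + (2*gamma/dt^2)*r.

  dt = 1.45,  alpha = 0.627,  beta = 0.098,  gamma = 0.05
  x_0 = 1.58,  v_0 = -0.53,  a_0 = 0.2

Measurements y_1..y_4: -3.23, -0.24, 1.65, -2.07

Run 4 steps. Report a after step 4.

a_post = 0.1190

step 1: x_pred=1.0218  r=-4.2518  x^+=-1.6441  v^+=-0.5274  a^+=-0.0022
step 2: x_pred=-2.4111  r=2.1711  x^+=-1.0498  v^+=-0.3838  a^+=0.1010
step 3: x_pred=-1.5002  r=3.1502  x^+=0.4750  v^+=-0.0244  a^+=0.2509
step 4: x_pred=0.7033  r=-2.7733  x^+=-1.0356  v^+=0.1519  a^+=0.1190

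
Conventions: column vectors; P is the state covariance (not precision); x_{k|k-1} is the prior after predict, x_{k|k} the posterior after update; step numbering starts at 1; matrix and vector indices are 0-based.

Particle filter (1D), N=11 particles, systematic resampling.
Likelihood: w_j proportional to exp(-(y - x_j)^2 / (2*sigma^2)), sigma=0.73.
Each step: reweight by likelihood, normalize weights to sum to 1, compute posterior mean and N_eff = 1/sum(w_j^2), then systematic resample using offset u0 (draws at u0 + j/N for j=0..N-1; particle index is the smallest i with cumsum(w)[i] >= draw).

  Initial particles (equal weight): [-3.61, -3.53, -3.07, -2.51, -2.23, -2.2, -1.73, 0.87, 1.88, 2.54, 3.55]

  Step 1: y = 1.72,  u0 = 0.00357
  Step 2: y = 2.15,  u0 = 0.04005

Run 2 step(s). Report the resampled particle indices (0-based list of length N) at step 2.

step 1: w=[0.0000, 0.0000, 0.0000, 0.0000, 0.0000, 0.0000, 0.0000, 0.2465, 0.4741, 0.2584, 0.0210]  mean=1.8365  Neff=2.8349  idx=[7, 7, 7, 8, 8, 8, 8, 8, 9, 9, 9]
step 2: w=[0.0272, 0.0272, 0.0272, 0.1180, 0.1180, 0.1180, 0.1180, 0.1180, 0.1095, 0.1095, 0.1095]  mean=2.0146  Neff=9.2758  idx=[1, 3, 4, 4, 5, 6, 7, 8, 8, 9, 10]

resampled_idx = [1, 3, 4, 4, 5, 6, 7, 8, 8, 9, 10]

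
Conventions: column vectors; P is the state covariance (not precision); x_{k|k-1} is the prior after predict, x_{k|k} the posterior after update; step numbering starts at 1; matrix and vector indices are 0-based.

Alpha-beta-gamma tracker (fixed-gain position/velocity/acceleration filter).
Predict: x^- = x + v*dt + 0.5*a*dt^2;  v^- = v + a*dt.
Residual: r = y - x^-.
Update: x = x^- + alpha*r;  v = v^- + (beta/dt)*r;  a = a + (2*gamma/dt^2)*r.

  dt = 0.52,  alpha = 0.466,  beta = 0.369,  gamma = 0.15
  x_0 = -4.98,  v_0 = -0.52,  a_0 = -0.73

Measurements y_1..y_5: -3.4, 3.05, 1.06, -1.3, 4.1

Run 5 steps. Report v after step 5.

step 1: x_pred=-5.3491  r=1.9491  x^+=-4.4408  v^+=0.4835  a^+=1.4325
step 2: x_pred=-3.9957  r=7.0457  x^+=-0.7124  v^+=6.2281  a^+=9.2495
step 3: x_pred=3.7767  r=-2.7167  x^+=2.5107  v^+=9.1100  a^+=6.2353
step 4: x_pred=8.0910  r=-9.3910  x^+=3.7148  v^+=5.6884  a^+=-4.1836
step 5: x_pred=6.1071  r=-2.0071  x^+=5.1718  v^+=2.0886  a^+=-6.4105

v_post = 2.0886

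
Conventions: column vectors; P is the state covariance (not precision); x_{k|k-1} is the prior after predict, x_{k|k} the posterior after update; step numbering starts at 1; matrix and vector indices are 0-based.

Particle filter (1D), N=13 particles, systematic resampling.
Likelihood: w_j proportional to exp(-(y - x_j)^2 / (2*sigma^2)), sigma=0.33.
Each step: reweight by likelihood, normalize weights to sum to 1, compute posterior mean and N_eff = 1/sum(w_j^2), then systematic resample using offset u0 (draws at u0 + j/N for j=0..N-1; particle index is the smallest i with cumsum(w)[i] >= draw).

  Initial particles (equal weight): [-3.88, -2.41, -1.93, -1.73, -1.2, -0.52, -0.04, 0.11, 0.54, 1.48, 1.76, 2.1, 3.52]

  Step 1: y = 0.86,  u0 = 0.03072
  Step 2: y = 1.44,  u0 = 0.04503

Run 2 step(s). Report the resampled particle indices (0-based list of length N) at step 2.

step 1: w=[0.0000, 0.0000, 0.0000, 0.0000, 0.0000, 0.0002, 0.0263, 0.0820, 0.6783, 0.1858, 0.0263, 0.0009, 0.0000]  mean=0.6975  Neff=1.9888  idx=[7, 7, 8, 8, 8, 8, 8, 8, 8, 8, 9, 9, 9]
step 2: w=[0.0001, 0.0001, 0.0076, 0.0076, 0.0076, 0.0076, 0.0076, 0.0076, 0.0076, 0.0076, 0.3129, 0.3129, 0.3129]  mean=1.4222  Neff=3.3996  idx=[7, 10, 10, 10, 10, 11, 11, 11, 11, 12, 12, 12, 12]

resampled_idx = [7, 10, 10, 10, 10, 11, 11, 11, 11, 12, 12, 12, 12]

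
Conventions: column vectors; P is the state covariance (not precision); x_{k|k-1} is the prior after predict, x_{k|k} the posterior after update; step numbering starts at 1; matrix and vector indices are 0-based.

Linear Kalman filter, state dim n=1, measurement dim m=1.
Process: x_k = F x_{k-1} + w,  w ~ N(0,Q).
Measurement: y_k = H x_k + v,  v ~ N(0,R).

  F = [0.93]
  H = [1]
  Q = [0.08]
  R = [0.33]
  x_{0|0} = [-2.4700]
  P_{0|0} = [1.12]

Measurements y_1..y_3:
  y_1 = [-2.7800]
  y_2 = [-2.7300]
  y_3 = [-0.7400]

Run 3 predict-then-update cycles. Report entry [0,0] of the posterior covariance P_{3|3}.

P_post[0,0] = 0.1303

step 1: x^-=[-2.2971]  P^-=[1.0487]  S=[1.3787]  K=[0.7606]  nu=[-0.4829]  x^+=[-2.6644]  P^+=[0.2510]
step 2: x^-=[-2.4779]  P^-=[0.2971]  S=[0.6271]  K=[0.4738]  nu=[-0.2521]  x^+=[-2.5973]  P^+=[0.1563]
step 3: x^-=[-2.4155]  P^-=[0.2152]  S=[0.5452]  K=[0.3947]  nu=[1.6755]  x^+=[-1.7541]  P^+=[0.1303]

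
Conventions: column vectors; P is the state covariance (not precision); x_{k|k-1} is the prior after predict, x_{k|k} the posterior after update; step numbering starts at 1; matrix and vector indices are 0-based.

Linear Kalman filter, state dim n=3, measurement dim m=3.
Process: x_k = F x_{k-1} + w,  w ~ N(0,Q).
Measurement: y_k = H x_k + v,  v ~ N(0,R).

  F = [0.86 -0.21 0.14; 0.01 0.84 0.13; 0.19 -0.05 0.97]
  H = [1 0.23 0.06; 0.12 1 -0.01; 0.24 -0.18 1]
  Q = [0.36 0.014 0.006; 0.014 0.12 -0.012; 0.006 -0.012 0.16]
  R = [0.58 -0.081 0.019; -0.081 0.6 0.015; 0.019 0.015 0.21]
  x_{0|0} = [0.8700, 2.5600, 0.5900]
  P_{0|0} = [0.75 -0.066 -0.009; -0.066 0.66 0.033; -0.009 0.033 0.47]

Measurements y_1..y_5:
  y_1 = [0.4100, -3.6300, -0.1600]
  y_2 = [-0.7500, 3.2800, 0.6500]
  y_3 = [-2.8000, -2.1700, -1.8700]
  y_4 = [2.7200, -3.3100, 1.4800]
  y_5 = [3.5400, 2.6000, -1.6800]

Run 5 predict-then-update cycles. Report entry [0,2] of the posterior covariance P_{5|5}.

P_post[0,2] = -0.0356

step 1: x^-=[0.2932, 2.2358, 0.6096]  P^-=[0.9727 -0.1330 0.1901; -0.1330 0.5998 0.0368; 0.1901 0.0368 0.6257]  S=[1.5494 0.0382 0.4827; 0.0382 1.1807 -0.0410; 0.4827 -0.0410 1.0006]  K=[0.5615 -0.0275 0.1752; 0.0216 0.4902 -0.0933; -0.0674 0.0717 0.6997]  nu=[-0.4340, -5.8949, -0.4375]  x^+=[0.1349, -0.6225, -0.0899]  P^+=[0.3584 -0.1029 -0.0575; -0.1029 0.3040 0.0676; -0.0575 0.0676 0.1727]
step 2: x^-=[0.2341, -0.5332, -0.0305]  P^-=[0.6612 -0.1079 0.0360; -0.1079 0.3503 0.0340; 0.0360 0.0340 0.3104]  S=[1.2165 -0.0303 0.2393; -0.0303 0.9332 -0.0174; 0.2393 -0.0174 0.5842]  K=[0.4922 -0.0120 0.1646; 0.0050 0.3597 -0.0854; -0.0578 0.0463 0.5607]  nu=[-0.8596, 3.7848, 0.5283]  x^+=[-0.1474, 0.7789, 0.4907]  P^+=[0.3113 -0.0824 -0.0458; -0.0824 0.2245 0.0477; -0.0458 0.0477 0.1369]
step 3: x^-=[-0.2216, 0.7166, 0.4090]  P^-=[0.6187 -0.0807 0.0352; -0.0807 0.2897 0.0203; 0.0352 0.0203 0.2807]  S=[1.1828 -0.0221 0.2225; -0.0221 0.8788 -0.0152; 0.2225 -0.0152 0.5522]  K=[0.4781 0.0072 0.1664; 0.0118 0.3172 -0.0887; -0.0529 0.0328 0.5391]  nu=[-2.7677, -2.8559, -2.0968]  x^+=[-1.9143, -0.0359, -0.6686]  P^+=[0.2979 -0.0680 -0.0396; -0.0680 0.1966 0.0381; -0.0396 0.0381 0.1291]
step 4: x^-=[-1.7324, -0.1362, -1.0105]  P^-=[0.6043 -0.0658 0.0378; -0.0658 0.2680 0.0152; 0.0378 0.0152 0.2757]  S=[1.1742 -0.0139 0.2194; -0.0139 0.8605 -0.0133; 0.2194 -0.0133 0.5475]  K=[0.4728 0.0176 0.1666; 0.0174 0.3010 -0.0889; -0.0506 0.0272 0.5360]  nu=[4.5443, -2.9760, 2.8818]  x^+=[0.8439, -1.2090, 0.2234]  P^+=[0.2921 -0.0607 -0.0368; -0.0607 0.1855 0.0341; -0.0368 0.0341 0.1270]
step 5: x^-=[1.0110, -0.9781, 0.4375]  P^-=[0.5978 -0.0587 0.0391; -0.0587 0.2594 0.0134; 0.0391 0.0134 0.2748]  S=[1.1706 -0.0094 0.2181; -0.0094 0.8536 -0.0120; 0.2181 -0.0120 0.5466]  K=[0.4704 0.0223 0.1661; 0.0203 0.2945 -0.0883; -0.0495 0.0250 0.5357]  nu=[2.7277, 3.4612, -2.5362]  x^+=[1.9502, 0.3203, -0.9698]  P^+=[0.2895 -0.0573 -0.0356; -0.0573 0.1809 0.0326; -0.0356 0.0326 0.1264]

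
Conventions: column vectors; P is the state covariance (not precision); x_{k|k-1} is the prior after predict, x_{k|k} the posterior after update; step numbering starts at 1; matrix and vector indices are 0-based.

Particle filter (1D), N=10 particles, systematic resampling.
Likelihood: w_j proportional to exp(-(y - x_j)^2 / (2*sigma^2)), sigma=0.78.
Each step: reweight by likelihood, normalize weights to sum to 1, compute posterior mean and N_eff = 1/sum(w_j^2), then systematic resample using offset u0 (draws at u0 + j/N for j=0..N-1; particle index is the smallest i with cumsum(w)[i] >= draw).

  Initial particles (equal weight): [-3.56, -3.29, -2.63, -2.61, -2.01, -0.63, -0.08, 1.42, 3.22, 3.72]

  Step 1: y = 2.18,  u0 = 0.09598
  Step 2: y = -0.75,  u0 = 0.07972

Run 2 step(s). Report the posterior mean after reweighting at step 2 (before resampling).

post_mean = 1.4201

step 1: w=[0.0000, 0.0000, 0.0000, 0.0000, 0.0000, 0.0013, 0.0126, 0.5218, 0.3448, 0.1195]  mean=2.2939  Neff=2.4653  idx=[7, 7, 7, 7, 7, 8, 8, 8, 9, 9]
step 2: w=[0.2000, 0.2000, 0.2000, 0.2000, 0.2000, 0.0000, 0.0000, 0.0000, 0.0000, 0.0000]  mean=1.4201  Neff=5.0007  idx=[0, 0, 1, 1, 2, 2, 3, 3, 4, 4]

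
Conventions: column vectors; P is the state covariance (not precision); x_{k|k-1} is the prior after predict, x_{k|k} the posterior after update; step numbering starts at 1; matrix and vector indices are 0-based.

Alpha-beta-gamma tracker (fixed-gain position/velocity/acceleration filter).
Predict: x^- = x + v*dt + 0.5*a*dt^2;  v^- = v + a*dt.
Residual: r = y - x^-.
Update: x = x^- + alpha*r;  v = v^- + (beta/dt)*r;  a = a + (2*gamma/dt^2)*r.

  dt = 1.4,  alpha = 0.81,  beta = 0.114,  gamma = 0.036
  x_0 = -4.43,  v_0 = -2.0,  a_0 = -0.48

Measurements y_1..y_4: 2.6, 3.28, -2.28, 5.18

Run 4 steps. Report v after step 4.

step 1: x_pred=-7.7004  r=10.3004  x^+=0.6429  v^+=-1.8333  a^+=-0.1016
step 2: x_pred=-2.0232  r=5.3032  x^+=2.2724  v^+=-1.5437  a^+=0.0932
step 3: x_pred=0.2026  r=-2.4826  x^+=-1.8083  v^+=-1.6154  a^+=0.0020
step 4: x_pred=-4.0679  r=9.2479  x^+=3.4229  v^+=-0.8595  a^+=0.3417

v_post = -0.8595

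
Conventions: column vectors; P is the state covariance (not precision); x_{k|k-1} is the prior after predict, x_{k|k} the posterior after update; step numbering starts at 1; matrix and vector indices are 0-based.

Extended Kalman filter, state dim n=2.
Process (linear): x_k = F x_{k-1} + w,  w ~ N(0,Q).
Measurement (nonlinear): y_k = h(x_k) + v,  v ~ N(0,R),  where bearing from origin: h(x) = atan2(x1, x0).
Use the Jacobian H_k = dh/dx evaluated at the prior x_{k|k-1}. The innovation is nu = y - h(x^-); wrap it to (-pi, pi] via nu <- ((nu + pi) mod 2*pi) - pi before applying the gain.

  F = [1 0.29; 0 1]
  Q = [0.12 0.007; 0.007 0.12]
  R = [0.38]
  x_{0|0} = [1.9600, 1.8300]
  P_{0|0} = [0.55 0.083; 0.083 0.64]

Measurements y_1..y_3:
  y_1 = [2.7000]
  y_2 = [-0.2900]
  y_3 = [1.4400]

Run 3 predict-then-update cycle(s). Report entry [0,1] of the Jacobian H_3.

step 1: x^-=[2.4907, 1.8300]  P^-=[0.7720 0.2756; 0.2756 0.7600]  H_jac=[-0.1916 0.2607]  S=[0.4325]  K=[-0.1758; 0.3361]  nu=[2.0663]  x^+=[2.1274, 2.5246]  P^+=[0.7586 0.3012; 0.3012 0.7111]
step 2: x^-=[2.8596, 2.5246]  P^-=[1.1131 0.5144; 0.5144 0.8311]  H_jac=[-0.1735 0.1965]  S=[0.4105]  K=[-0.2242; 0.1805]  nu=[-1.0133]  x^+=[3.0867, 2.3417]  P^+=[1.0924 0.5310; 0.5310 0.8178]
step 3: x^-=[3.7658, 2.3417]  P^-=[1.5892 0.7751; 0.7751 0.9378]  H_jac=[-0.1191 0.1915]  S=[0.4016]  K=[-0.1016; 0.2173]  nu=[0.8837]  x^+=[3.6760, 2.5337]  P^+=[1.5850 0.7840; 0.7840 0.9188]

H_jac[0,1] = 0.1915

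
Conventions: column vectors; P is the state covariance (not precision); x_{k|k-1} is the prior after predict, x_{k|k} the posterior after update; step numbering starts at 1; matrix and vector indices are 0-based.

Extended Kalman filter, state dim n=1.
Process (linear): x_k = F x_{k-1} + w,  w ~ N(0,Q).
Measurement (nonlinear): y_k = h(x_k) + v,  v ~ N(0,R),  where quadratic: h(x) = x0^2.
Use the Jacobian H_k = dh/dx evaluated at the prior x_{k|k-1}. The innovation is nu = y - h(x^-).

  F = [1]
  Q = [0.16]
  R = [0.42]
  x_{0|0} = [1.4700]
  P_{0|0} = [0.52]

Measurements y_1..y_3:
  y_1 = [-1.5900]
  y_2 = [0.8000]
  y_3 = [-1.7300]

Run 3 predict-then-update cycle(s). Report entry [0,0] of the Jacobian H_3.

step 1: x^-=[1.4700]  P^-=[0.6800]  H_jac=[2.9400]  S=[6.2976]  K=[0.3175]  nu=[-3.7509]  x^+=[0.2793]  P^+=[0.0454]
step 2: x^-=[0.2793]  P^-=[0.2054]  H_jac=[0.5585]  S=[0.4841]  K=[0.2369]  nu=[0.7220]  x^+=[0.4503]  P^+=[0.1782]
step 3: x^-=[0.4503]  P^-=[0.3382]  H_jac=[0.9007]  S=[0.6943]  K=[0.4387]  nu=[-1.9328]  x^+=[-0.3975]  P^+=[0.2046]

H_jac[0,0] = 0.9007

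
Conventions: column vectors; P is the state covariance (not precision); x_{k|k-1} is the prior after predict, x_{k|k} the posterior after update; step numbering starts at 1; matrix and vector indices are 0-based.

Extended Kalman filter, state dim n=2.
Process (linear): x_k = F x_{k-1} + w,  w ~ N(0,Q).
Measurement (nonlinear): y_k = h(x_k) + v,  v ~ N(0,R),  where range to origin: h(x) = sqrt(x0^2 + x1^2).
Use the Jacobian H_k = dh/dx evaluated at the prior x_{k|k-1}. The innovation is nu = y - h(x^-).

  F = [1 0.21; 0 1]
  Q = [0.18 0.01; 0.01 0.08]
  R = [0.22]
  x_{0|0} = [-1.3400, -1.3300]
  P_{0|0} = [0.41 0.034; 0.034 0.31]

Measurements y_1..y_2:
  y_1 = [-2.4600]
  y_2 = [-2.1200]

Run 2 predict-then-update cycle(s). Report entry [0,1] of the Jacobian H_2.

H_jac[0,1] = 0.3024

step 1: x^-=[-1.6193, -1.3300]  P^-=[0.6180 0.1091; 0.1091 0.3900]  H_jac=[-0.7728 -0.6347]  S=[0.8531]  K=[-0.6409; -0.3890]  nu=[-4.5555]  x^+=[1.3003, 0.4419]  P^+=[0.2675 -0.1036; -0.1036 0.2609]
step 2: x^-=[1.3931, 0.4419]  P^-=[0.4155 -0.0388; -0.0388 0.3409]  H_jac=[0.9532 0.3024]  S=[0.6064]  K=[0.6339; 0.1090]  nu=[-3.5815]  x^+=[-0.8771, 0.0514]  P^+=[0.1719 -0.0807; -0.0807 0.3337]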